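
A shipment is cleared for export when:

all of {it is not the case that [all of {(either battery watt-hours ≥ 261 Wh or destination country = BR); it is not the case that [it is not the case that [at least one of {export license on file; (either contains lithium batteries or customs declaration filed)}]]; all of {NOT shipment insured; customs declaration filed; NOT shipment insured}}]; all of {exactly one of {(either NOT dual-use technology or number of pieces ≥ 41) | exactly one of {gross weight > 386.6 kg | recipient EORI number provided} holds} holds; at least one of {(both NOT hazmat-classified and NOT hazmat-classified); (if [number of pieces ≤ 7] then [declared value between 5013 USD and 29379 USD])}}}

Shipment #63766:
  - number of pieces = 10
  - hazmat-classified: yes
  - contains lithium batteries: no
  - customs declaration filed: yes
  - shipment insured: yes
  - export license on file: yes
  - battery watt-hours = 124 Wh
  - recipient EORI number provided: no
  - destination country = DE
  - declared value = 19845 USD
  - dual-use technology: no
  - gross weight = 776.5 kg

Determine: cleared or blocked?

Blocked

Atomic conditions:
  battery watt-hours ≥ 261 Wh: 124 ≥ 261 is false
  destination country = BR: DE == BR is false
  export license on file: yes → true
  contains lithium batteries: no → false
  customs declaration filed: yes → true
  NOT shipment insured: yes → false
  NOT dual-use technology: no → true
  number of pieces ≥ 41: 10 ≥ 41 is false
  gross weight > 386.6 kg: 776.5 > 386.6 is true
  recipient EORI number provided: no → false
  NOT hazmat-classified: yes → false
  number of pieces ≤ 7: 10 ≤ 7 is false
  declared value between 5013 USD and 29379 USD: 19845 in [5013, 29379] is true
Combine:
[1.1.1] false OR false = false
[1.1.2.1.1.2] false OR true = true
[1.1.2.1.1] true OR true = true
[1.1.2.1] NOT true = false
[1.1.2] NOT false = true
[1.1.3] false AND true AND false = false
[1.1] false AND true AND false = false
[1] NOT false = true
[2.1.1] true OR false = true
[2.1.2] exactly-one(true, false) = true
[2.1] exactly-one(true, true) = false
[2.2.1] false AND false = false
[2.2.2] false → true (antecedent false ⇒ implication holds) = true
[2.2] false OR true = true
[2] false AND true = false
[root] true AND false = false
Overall: false → blocked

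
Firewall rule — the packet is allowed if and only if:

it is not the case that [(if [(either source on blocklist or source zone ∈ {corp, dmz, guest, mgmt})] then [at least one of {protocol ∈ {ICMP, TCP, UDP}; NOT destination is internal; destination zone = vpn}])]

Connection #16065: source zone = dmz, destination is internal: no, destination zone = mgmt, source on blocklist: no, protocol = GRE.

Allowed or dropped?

Dropped

Atomic conditions:
  source on blocklist: no → false
  source zone ∈ {corp, dmz, guest, mgmt}: dmz is in the set → true
  protocol ∈ {ICMP, TCP, UDP}: GRE is not in the set → false
  NOT destination is internal: no → true
  destination zone = vpn: mgmt == vpn is false
Combine:
[1.1] false OR true = true
[1.2] false OR true OR false = true
[1] true → true = true
[root] NOT true = false
Overall: false → dropped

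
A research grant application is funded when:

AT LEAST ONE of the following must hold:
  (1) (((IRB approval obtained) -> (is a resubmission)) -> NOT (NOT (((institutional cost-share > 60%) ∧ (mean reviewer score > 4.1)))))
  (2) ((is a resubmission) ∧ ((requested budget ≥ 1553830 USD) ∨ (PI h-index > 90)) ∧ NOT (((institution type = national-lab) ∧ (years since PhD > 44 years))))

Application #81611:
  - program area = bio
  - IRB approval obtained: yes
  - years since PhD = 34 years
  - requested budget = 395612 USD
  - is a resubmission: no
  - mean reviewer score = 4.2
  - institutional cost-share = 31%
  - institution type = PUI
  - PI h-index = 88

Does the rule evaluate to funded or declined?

Funded

Atomic conditions:
  IRB approval obtained: yes → true
  is a resubmission: no → false
  institutional cost-share > 60%: 31 > 60 is false
  mean reviewer score > 4.1: 4.2 > 4.1 is true
  requested budget ≥ 1553830 USD: 395612 ≥ 1553830 is false
  PI h-index > 90: 88 > 90 is false
  institution type = national-lab: PUI == national-lab is false
  years since PhD > 44 years: 34 > 44 is false
Combine:
[1.1] true → false = false
[1.2.1.1] false AND true = false
[1.2.1] NOT false = true
[1.2] NOT true = false
[1] false → false (antecedent false ⇒ implication holds) = true
[2.2] false OR false = false
[2.3.1] false AND false = false
[2.3] NOT false = true
[2] false AND false AND true = false
[root] true OR false = true
Overall: true → funded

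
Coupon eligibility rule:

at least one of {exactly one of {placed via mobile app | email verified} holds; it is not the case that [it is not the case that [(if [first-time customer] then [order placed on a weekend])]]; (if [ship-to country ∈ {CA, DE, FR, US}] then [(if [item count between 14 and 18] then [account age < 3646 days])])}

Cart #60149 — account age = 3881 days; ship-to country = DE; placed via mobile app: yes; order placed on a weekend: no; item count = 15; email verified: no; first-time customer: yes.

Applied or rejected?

Atomic conditions:
  placed via mobile app: yes → true
  email verified: no → false
  first-time customer: yes → true
  order placed on a weekend: no → false
  ship-to country ∈ {CA, DE, FR, US}: DE is in the set → true
  item count between 14 and 18: 15 in [14, 18] is true
  account age < 3646 days: 3881 < 3646 is false
Combine:
[1] exactly-one(true, false) = true
[2.1.1] true → false = false
[2.1] NOT false = true
[2] NOT true = false
[3.2] true → false = false
[3] true → false = false
[root] true OR false OR false = true
Overall: true → applied

Applied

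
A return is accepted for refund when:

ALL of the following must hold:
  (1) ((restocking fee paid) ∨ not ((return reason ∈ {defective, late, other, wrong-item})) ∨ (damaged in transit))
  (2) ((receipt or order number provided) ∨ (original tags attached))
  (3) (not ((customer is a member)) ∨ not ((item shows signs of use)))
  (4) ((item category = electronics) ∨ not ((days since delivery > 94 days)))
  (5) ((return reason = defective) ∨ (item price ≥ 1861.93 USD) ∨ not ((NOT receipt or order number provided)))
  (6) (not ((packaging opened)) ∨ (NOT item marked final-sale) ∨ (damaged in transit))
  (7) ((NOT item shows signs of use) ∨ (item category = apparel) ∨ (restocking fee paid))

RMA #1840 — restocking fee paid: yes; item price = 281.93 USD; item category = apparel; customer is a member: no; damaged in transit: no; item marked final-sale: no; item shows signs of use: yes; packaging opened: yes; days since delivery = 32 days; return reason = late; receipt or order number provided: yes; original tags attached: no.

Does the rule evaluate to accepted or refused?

Atomic conditions:
  restocking fee paid: yes → true
  return reason ∈ {defective, late, other, wrong-item}: late is in the set → true
  damaged in transit: no → false
  receipt or order number provided: yes → true
  original tags attached: no → false
  customer is a member: no → false
  item shows signs of use: yes → true
  item category = electronics: apparel == electronics is false
  days since delivery > 94 days: 32 > 94 is false
  return reason = defective: late == defective is false
  item price ≥ 1861.93 USD: 281.93 ≥ 1861.93 is false
  NOT receipt or order number provided: yes → false
  packaging opened: yes → true
  NOT item marked final-sale: no → true
  NOT item shows signs of use: yes → false
  item category = apparel: apparel == apparel is true
Combine:
[1.2] NOT true = false
[1] true OR false OR false = true
[2] true OR false = true
[3.1] NOT false = true
[3.2] NOT true = false
[3] true OR false = true
[4.2] NOT false = true
[4] false OR true = true
[5.3] NOT false = true
[5] false OR false OR true = true
[6.1] NOT true = false
[6] false OR true OR false = true
[7] false OR true OR true = true
[root] true AND true AND true AND true AND true AND true AND true = true
Overall: true → accepted

Accepted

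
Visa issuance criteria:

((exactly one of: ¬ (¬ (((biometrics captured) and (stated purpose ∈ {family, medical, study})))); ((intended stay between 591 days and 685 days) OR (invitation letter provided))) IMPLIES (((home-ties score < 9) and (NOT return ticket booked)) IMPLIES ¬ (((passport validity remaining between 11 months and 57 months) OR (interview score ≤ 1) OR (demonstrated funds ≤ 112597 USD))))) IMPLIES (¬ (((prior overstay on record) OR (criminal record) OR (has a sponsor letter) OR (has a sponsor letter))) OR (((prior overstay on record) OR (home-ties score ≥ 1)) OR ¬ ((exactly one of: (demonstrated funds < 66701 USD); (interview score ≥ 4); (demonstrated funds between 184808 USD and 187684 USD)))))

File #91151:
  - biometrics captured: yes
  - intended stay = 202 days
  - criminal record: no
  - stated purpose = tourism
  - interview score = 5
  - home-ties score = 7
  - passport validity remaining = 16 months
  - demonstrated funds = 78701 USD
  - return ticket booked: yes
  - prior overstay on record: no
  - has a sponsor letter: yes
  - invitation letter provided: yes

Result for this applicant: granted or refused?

Atomic conditions:
  biometrics captured: yes → true
  stated purpose ∈ {family, medical, study}: tourism is not in the set → false
  intended stay between 591 days and 685 days: 202 in [591, 685] is false
  invitation letter provided: yes → true
  home-ties score < 9: 7 < 9 is true
  NOT return ticket booked: yes → false
  passport validity remaining between 11 months and 57 months: 16 in [11, 57] is true
  interview score ≤ 1: 5 ≤ 1 is false
  demonstrated funds ≤ 112597 USD: 78701 ≤ 112597 is true
  prior overstay on record: no → false
  criminal record: no → false
  has a sponsor letter: yes → true
  home-ties score ≥ 1: 7 ≥ 1 is true
  demonstrated funds < 66701 USD: 78701 < 66701 is false
  interview score ≥ 4: 5 ≥ 4 is true
  demonstrated funds between 184808 USD and 187684 USD: 78701 in [184808, 187684] is false
Combine:
[1.1.1.1.1] true AND false = false
[1.1.1.1] NOT false = true
[1.1.1] NOT true = false
[1.1.2] false OR true = true
[1.1] exactly-one(false, true) = true
[1.2.1] true AND false = false
[1.2.2.1] true OR false OR true = true
[1.2.2] NOT true = false
[1.2] false → false (antecedent false ⇒ implication holds) = true
[1] true → true = true
[2.1.1] false OR false OR true OR true = true
[2.1] NOT true = false
[2.2.1] false OR true = true
[2.2.2.1] exactly-one(false, true, false) = true
[2.2.2] NOT true = false
[2.2] true OR false = true
[2] false OR true = true
[root] true → true = true
Overall: true → granted

Granted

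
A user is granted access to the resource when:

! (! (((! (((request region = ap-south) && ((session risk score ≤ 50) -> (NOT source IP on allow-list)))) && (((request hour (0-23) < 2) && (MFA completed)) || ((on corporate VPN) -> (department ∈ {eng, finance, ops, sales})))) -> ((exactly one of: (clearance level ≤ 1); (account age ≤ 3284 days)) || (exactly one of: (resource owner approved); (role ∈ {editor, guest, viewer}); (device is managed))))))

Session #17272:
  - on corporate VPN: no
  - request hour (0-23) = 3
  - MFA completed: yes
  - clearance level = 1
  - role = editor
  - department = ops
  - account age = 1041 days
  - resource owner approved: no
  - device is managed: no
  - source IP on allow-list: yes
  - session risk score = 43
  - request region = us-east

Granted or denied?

Atomic conditions:
  request region = ap-south: us-east == ap-south is false
  session risk score ≤ 50: 43 ≤ 50 is true
  NOT source IP on allow-list: yes → false
  request hour (0-23) < 2: 3 < 2 is false
  MFA completed: yes → true
  on corporate VPN: no → false
  department ∈ {eng, finance, ops, sales}: ops is in the set → true
  clearance level ≤ 1: 1 ≤ 1 is true
  account age ≤ 3284 days: 1041 ≤ 3284 is true
  resource owner approved: no → false
  role ∈ {editor, guest, viewer}: editor is in the set → true
  device is managed: no → false
Combine:
[1.1.1.1.1.2] true → false = false
[1.1.1.1.1] false AND false = false
[1.1.1.1] NOT false = true
[1.1.1.2.1] false AND true = false
[1.1.1.2.2] false → true (antecedent false ⇒ implication holds) = true
[1.1.1.2] false OR true = true
[1.1.1] true AND true = true
[1.1.2.1] exactly-one(true, true) = false
[1.1.2.2] exactly-one(false, true, false) = true
[1.1.2] false OR true = true
[1.1] true → true = true
[1] NOT true = false
[root] NOT false = true
Overall: true → granted

Granted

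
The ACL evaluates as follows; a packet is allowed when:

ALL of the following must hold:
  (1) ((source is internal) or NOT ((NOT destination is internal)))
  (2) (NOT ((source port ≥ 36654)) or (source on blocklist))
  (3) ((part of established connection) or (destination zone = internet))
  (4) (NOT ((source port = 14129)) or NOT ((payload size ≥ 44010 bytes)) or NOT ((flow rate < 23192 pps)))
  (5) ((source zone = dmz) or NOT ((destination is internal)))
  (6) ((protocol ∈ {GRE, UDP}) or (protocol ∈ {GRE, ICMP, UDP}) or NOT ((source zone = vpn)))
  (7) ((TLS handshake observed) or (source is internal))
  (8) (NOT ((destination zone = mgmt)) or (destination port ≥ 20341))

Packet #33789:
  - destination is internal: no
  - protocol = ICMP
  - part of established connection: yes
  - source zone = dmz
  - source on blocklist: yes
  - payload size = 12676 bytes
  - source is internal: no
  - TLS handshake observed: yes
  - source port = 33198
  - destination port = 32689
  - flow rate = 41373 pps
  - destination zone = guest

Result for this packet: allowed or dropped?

Atomic conditions:
  source is internal: no → false
  NOT destination is internal: no → true
  source port ≥ 36654: 33198 ≥ 36654 is false
  source on blocklist: yes → true
  part of established connection: yes → true
  destination zone = internet: guest == internet is false
  source port = 14129: 33198 == 14129 is false
  payload size ≥ 44010 bytes: 12676 ≥ 44010 is false
  flow rate < 23192 pps: 41373 < 23192 is false
  source zone = dmz: dmz == dmz is true
  destination is internal: no → false
  protocol ∈ {GRE, UDP}: ICMP is not in the set → false
  protocol ∈ {GRE, ICMP, UDP}: ICMP is in the set → true
  source zone = vpn: dmz == vpn is false
  TLS handshake observed: yes → true
  destination zone = mgmt: guest == mgmt is false
  destination port ≥ 20341: 32689 ≥ 20341 is true
Combine:
[1.2] NOT true = false
[1] false OR false = false
[2.1] NOT false = true
[2] true OR true = true
[3] true OR false = true
[4.1] NOT false = true
[4.2] NOT false = true
[4.3] NOT false = true
[4] true OR true OR true = true
[5.2] NOT false = true
[5] true OR true = true
[6.3] NOT false = true
[6] false OR true OR true = true
[7] true OR false = true
[8.1] NOT false = true
[8] true OR true = true
[root] false AND true AND true AND true AND true AND true AND true AND true = false
Overall: false → dropped

Dropped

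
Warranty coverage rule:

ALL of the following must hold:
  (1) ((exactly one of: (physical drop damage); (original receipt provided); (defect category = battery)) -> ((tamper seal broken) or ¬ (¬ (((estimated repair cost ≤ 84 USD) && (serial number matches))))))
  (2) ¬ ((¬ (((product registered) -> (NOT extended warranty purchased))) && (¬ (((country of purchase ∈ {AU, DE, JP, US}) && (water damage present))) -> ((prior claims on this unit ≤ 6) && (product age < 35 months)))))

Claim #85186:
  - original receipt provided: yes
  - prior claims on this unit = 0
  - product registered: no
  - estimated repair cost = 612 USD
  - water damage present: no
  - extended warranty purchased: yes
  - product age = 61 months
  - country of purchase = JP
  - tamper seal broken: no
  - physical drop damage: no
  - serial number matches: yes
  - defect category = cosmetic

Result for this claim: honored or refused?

Atomic conditions:
  physical drop damage: no → false
  original receipt provided: yes → true
  defect category = battery: cosmetic == battery is false
  tamper seal broken: no → false
  estimated repair cost ≤ 84 USD: 612 ≤ 84 is false
  serial number matches: yes → true
  product registered: no → false
  NOT extended warranty purchased: yes → false
  country of purchase ∈ {AU, DE, JP, US}: JP is in the set → true
  water damage present: no → false
  prior claims on this unit ≤ 6: 0 ≤ 6 is true
  product age < 35 months: 61 < 35 is false
Combine:
[1.1] exactly-one(false, true, false) = true
[1.2.2.1.1] false AND true = false
[1.2.2.1] NOT false = true
[1.2.2] NOT true = false
[1.2] false OR false = false
[1] true → false = false
[2.1.1.1] false → false (antecedent false ⇒ implication holds) = true
[2.1.1] NOT true = false
[2.1.2.1.1] true AND false = false
[2.1.2.1] NOT false = true
[2.1.2.2] true AND false = false
[2.1.2] true → false = false
[2.1] false AND false = false
[2] NOT false = true
[root] false AND true = false
Overall: false → refused

Refused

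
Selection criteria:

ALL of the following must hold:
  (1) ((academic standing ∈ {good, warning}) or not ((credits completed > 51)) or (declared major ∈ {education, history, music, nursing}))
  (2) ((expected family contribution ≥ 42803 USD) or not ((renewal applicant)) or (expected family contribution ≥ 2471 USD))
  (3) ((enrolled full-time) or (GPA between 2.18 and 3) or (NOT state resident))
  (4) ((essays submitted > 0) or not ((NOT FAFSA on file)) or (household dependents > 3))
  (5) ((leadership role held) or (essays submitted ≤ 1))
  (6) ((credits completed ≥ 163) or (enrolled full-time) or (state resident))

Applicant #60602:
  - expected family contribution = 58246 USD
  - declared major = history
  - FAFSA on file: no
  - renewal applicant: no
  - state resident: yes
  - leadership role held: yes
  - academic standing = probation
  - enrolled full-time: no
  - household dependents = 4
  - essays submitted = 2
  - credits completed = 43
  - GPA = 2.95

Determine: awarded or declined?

Atomic conditions:
  academic standing ∈ {good, warning}: probation is not in the set → false
  credits completed > 51: 43 > 51 is false
  declared major ∈ {education, history, music, nursing}: history is in the set → true
  expected family contribution ≥ 42803 USD: 58246 ≥ 42803 is true
  renewal applicant: no → false
  expected family contribution ≥ 2471 USD: 58246 ≥ 2471 is true
  enrolled full-time: no → false
  GPA between 2.18 and 3: 2.95 in [2.18, 3] is true
  NOT state resident: yes → false
  essays submitted > 0: 2 > 0 is true
  NOT FAFSA on file: no → true
  household dependents > 3: 4 > 3 is true
  leadership role held: yes → true
  essays submitted ≤ 1: 2 ≤ 1 is false
  credits completed ≥ 163: 43 ≥ 163 is false
  state resident: yes → true
Combine:
[1.2] NOT false = true
[1] false OR true OR true = true
[2.2] NOT false = true
[2] true OR true OR true = true
[3] false OR true OR false = true
[4.2] NOT true = false
[4] true OR false OR true = true
[5] true OR false = true
[6] false OR false OR true = true
[root] true AND true AND true AND true AND true AND true = true
Overall: true → awarded

Awarded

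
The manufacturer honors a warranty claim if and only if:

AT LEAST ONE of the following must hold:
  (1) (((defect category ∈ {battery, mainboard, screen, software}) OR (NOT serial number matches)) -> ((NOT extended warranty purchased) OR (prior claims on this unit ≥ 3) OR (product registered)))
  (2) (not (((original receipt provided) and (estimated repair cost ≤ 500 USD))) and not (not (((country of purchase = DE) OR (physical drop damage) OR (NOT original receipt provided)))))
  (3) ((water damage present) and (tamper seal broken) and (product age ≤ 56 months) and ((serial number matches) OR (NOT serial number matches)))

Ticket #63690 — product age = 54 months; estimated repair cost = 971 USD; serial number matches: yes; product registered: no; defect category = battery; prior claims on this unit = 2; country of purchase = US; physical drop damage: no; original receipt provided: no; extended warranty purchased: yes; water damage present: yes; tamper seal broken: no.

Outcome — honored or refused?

Atomic conditions:
  defect category ∈ {battery, mainboard, screen, software}: battery is in the set → true
  NOT serial number matches: yes → false
  NOT extended warranty purchased: yes → false
  prior claims on this unit ≥ 3: 2 ≥ 3 is false
  product registered: no → false
  original receipt provided: no → false
  estimated repair cost ≤ 500 USD: 971 ≤ 500 is false
  country of purchase = DE: US == DE is false
  physical drop damage: no → false
  NOT original receipt provided: no → true
  water damage present: yes → true
  tamper seal broken: no → false
  product age ≤ 56 months: 54 ≤ 56 is true
  serial number matches: yes → true
Combine:
[1.1] true OR false = true
[1.2] false OR false OR false = false
[1] true → false = false
[2.1.1] false AND false = false
[2.1] NOT false = true
[2.2.1.1] false OR false OR true = true
[2.2.1] NOT true = false
[2.2] NOT false = true
[2] true AND true = true
[3.4] true OR false = true
[3] true AND false AND true AND true = false
[root] false OR true OR false = true
Overall: true → honored

Honored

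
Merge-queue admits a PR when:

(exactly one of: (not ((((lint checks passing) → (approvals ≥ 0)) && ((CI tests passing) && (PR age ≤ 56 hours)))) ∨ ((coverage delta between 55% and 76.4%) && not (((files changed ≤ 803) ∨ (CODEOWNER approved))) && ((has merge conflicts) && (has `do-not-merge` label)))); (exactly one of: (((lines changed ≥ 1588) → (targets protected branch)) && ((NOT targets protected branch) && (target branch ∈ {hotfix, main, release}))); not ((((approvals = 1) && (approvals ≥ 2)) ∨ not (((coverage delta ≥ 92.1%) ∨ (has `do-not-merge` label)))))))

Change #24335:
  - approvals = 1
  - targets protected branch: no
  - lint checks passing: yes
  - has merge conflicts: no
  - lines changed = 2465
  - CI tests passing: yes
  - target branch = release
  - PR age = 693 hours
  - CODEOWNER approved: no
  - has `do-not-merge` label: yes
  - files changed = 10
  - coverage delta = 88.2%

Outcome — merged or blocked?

Atomic conditions:
  lint checks passing: yes → true
  approvals ≥ 0: 1 ≥ 0 is true
  CI tests passing: yes → true
  PR age ≤ 56 hours: 693 ≤ 56 is false
  coverage delta between 55% and 76.4%: 88.2 in [55, 76.4] is false
  files changed ≤ 803: 10 ≤ 803 is true
  CODEOWNER approved: no → false
  has merge conflicts: no → false
  has `do-not-merge` label: yes → true
  lines changed ≥ 1588: 2465 ≥ 1588 is true
  targets protected branch: no → false
  NOT targets protected branch: no → true
  target branch ∈ {hotfix, main, release}: release is in the set → true
  approvals = 1: 1 == 1 is true
  approvals ≥ 2: 1 ≥ 2 is false
  coverage delta ≥ 92.1%: 88.2 ≥ 92.1 is false
Combine:
[1.1.1.1] true → true = true
[1.1.1.2] true AND false = false
[1.1.1] true AND false = false
[1.1] NOT false = true
[1.2.2.1] true OR false = true
[1.2.2] NOT true = false
[1.2.3] false AND true = false
[1.2] false AND false AND false = false
[1] true OR false = true
[2.1.1] true → false = false
[2.1.2] true AND true = true
[2.1] false AND true = false
[2.2.1.1] true AND false = false
[2.2.1.2.1] false OR true = true
[2.2.1.2] NOT true = false
[2.2.1] false OR false = false
[2.2] NOT false = true
[2] exactly-one(false, true) = true
[root] exactly-one(true, true) = false
Overall: false → blocked

Blocked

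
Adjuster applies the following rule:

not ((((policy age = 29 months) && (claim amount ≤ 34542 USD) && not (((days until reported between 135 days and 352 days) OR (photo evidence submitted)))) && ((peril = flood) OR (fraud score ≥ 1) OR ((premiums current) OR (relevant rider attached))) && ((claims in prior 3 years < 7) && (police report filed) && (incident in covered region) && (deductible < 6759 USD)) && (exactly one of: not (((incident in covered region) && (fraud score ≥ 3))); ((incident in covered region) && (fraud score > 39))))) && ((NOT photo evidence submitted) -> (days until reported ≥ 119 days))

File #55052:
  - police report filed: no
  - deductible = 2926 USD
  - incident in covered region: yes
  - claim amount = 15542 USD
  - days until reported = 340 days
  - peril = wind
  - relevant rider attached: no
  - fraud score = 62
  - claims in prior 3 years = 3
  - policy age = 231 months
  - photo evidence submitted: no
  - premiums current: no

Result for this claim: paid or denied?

Atomic conditions:
  policy age = 29 months: 231 == 29 is false
  claim amount ≤ 34542 USD: 15542 ≤ 34542 is true
  days until reported between 135 days and 352 days: 340 in [135, 352] is true
  photo evidence submitted: no → false
  peril = flood: wind == flood is false
  fraud score ≥ 1: 62 ≥ 1 is true
  premiums current: no → false
  relevant rider attached: no → false
  claims in prior 3 years < 7: 3 < 7 is true
  police report filed: no → false
  incident in covered region: yes → true
  deductible < 6759 USD: 2926 < 6759 is true
  fraud score ≥ 3: 62 ≥ 3 is true
  fraud score > 39: 62 > 39 is true
  NOT photo evidence submitted: no → true
  days until reported ≥ 119 days: 340 ≥ 119 is true
Combine:
[1.1.1.3.1] true OR false = true
[1.1.1.3] NOT true = false
[1.1.1] false AND true AND false = false
[1.1.2.3] false OR false = false
[1.1.2] false OR true OR false = true
[1.1.3] true AND false AND true AND true = false
[1.1.4.1.1] true AND true = true
[1.1.4.1] NOT true = false
[1.1.4.2] true AND true = true
[1.1.4] exactly-one(false, true) = true
[1.1] false AND true AND false AND true = false
[1] NOT false = true
[2] true → true = true
[root] true AND true = true
Overall: true → paid

Paid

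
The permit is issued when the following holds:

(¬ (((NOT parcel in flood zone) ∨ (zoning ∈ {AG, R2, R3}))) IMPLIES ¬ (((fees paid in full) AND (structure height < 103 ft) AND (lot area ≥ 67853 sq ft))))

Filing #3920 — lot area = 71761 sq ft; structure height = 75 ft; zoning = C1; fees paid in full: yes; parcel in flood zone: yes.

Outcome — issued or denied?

Atomic conditions:
  NOT parcel in flood zone: yes → false
  zoning ∈ {AG, R2, R3}: C1 is not in the set → false
  fees paid in full: yes → true
  structure height < 103 ft: 75 < 103 is true
  lot area ≥ 67853 sq ft: 71761 ≥ 67853 is true
Combine:
[1.1] false OR false = false
[1] NOT false = true
[2.1] true AND true AND true = true
[2] NOT true = false
[root] true → false = false
Overall: false → denied

Denied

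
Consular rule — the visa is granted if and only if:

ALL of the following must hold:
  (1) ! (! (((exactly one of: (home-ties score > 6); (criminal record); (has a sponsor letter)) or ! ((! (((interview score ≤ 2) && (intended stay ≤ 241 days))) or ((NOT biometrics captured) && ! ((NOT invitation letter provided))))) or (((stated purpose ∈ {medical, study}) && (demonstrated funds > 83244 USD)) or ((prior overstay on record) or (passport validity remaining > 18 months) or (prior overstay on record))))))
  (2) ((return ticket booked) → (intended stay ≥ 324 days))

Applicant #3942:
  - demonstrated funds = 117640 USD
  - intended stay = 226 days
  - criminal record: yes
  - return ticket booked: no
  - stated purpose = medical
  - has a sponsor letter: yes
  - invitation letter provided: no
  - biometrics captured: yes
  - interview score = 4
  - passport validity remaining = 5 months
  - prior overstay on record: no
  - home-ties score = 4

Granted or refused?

Granted

Atomic conditions:
  home-ties score > 6: 4 > 6 is false
  criminal record: yes → true
  has a sponsor letter: yes → true
  interview score ≤ 2: 4 ≤ 2 is false
  intended stay ≤ 241 days: 226 ≤ 241 is true
  NOT biometrics captured: yes → false
  NOT invitation letter provided: no → true
  stated purpose ∈ {medical, study}: medical is in the set → true
  demonstrated funds > 83244 USD: 117640 > 83244 is true
  prior overstay on record: no → false
  passport validity remaining > 18 months: 5 > 18 is false
  return ticket booked: no → false
  intended stay ≥ 324 days: 226 ≥ 324 is false
Combine:
[1.1.1.1] exactly-one(false, true, true) = false
[1.1.1.2.1.1.1] false AND true = false
[1.1.1.2.1.1] NOT false = true
[1.1.1.2.1.2.2] NOT true = false
[1.1.1.2.1.2] false AND false = false
[1.1.1.2.1] true OR false = true
[1.1.1.2] NOT true = false
[1.1.1.3.1] true AND true = true
[1.1.1.3.2] false OR false OR false = false
[1.1.1.3] true OR false = true
[1.1.1] false OR false OR true = true
[1.1] NOT true = false
[1] NOT false = true
[2] false → false (antecedent false ⇒ implication holds) = true
[root] true AND true = true
Overall: true → granted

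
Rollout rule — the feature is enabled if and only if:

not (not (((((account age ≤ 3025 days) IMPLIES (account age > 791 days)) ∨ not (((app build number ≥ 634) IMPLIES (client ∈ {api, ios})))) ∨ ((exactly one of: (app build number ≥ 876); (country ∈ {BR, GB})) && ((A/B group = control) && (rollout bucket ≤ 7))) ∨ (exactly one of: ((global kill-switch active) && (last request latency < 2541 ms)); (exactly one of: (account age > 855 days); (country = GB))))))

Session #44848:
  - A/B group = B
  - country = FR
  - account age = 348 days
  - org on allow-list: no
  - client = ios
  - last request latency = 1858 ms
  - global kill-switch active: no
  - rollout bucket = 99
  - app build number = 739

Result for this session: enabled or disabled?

Disabled

Atomic conditions:
  account age ≤ 3025 days: 348 ≤ 3025 is true
  account age > 791 days: 348 > 791 is false
  app build number ≥ 634: 739 ≥ 634 is true
  client ∈ {api, ios}: ios is in the set → true
  app build number ≥ 876: 739 ≥ 876 is false
  country ∈ {BR, GB}: FR is not in the set → false
  A/B group = control: B == control is false
  rollout bucket ≤ 7: 99 ≤ 7 is false
  global kill-switch active: no → false
  last request latency < 2541 ms: 1858 < 2541 is true
  account age > 855 days: 348 > 855 is false
  country = GB: FR == GB is false
Combine:
[1.1.1.1] true → false = false
[1.1.1.2.1] true → true = true
[1.1.1.2] NOT true = false
[1.1.1] false OR false = false
[1.1.2.1] exactly-one(false, false) = false
[1.1.2.2] false AND false = false
[1.1.2] false AND false = false
[1.1.3.1] false AND true = false
[1.1.3.2] exactly-one(false, false) = false
[1.1.3] exactly-one(false, false) = false
[1.1] false OR false OR false = false
[1] NOT false = true
[root] NOT true = false
Overall: false → disabled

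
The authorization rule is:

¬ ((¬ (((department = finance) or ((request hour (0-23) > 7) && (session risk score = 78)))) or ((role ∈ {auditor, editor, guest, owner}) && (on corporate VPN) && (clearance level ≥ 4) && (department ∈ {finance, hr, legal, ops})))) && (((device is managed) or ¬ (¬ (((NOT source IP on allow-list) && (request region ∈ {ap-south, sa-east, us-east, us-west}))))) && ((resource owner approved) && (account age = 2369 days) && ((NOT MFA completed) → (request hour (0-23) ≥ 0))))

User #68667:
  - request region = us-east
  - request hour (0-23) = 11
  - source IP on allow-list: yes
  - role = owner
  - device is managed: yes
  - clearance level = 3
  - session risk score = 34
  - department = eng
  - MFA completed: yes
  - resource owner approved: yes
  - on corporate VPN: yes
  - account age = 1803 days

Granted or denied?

Denied

Atomic conditions:
  department = finance: eng == finance is false
  request hour (0-23) > 7: 11 > 7 is true
  session risk score = 78: 34 == 78 is false
  role ∈ {auditor, editor, guest, owner}: owner is in the set → true
  on corporate VPN: yes → true
  clearance level ≥ 4: 3 ≥ 4 is false
  department ∈ {finance, hr, legal, ops}: eng is not in the set → false
  device is managed: yes → true
  NOT source IP on allow-list: yes → false
  request region ∈ {ap-south, sa-east, us-east, us-west}: us-east is in the set → true
  resource owner approved: yes → true
  account age = 2369 days: 1803 == 2369 is false
  NOT MFA completed: yes → false
  request hour (0-23) ≥ 0: 11 ≥ 0 is true
Combine:
[1.1.1.1.2] true AND false = false
[1.1.1.1] false OR false = false
[1.1.1] NOT false = true
[1.1.2] true AND true AND false AND false = false
[1.1] true OR false = true
[1] NOT true = false
[2.1.2.1.1] false AND true = false
[2.1.2.1] NOT false = true
[2.1.2] NOT true = false
[2.1] true OR false = true
[2.2.3] false → true (antecedent false ⇒ implication holds) = true
[2.2] true AND false AND true = false
[2] true AND false = false
[root] false AND false = false
Overall: false → denied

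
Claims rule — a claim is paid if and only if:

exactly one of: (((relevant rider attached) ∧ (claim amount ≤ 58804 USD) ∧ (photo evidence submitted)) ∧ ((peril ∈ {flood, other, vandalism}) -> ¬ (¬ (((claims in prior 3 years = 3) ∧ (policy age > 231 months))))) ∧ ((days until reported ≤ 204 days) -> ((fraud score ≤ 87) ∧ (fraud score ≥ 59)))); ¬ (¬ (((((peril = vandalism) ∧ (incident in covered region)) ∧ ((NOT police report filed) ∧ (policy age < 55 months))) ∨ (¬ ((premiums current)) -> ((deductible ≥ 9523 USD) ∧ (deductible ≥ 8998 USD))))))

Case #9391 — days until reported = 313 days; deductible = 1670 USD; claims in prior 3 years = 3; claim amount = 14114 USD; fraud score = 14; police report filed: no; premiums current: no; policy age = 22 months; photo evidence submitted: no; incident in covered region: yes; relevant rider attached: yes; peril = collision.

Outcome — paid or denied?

Atomic conditions:
  relevant rider attached: yes → true
  claim amount ≤ 58804 USD: 14114 ≤ 58804 is true
  photo evidence submitted: no → false
  peril ∈ {flood, other, vandalism}: collision is not in the set → false
  claims in prior 3 years = 3: 3 == 3 is true
  policy age > 231 months: 22 > 231 is false
  days until reported ≤ 204 days: 313 ≤ 204 is false
  fraud score ≤ 87: 14 ≤ 87 is true
  fraud score ≥ 59: 14 ≥ 59 is false
  peril = vandalism: collision == vandalism is false
  incident in covered region: yes → true
  NOT police report filed: no → true
  policy age < 55 months: 22 < 55 is true
  premiums current: no → false
  deductible ≥ 9523 USD: 1670 ≥ 9523 is false
  deductible ≥ 8998 USD: 1670 ≥ 8998 is false
Combine:
[1.1] true AND true AND false = false
[1.2.2.1.1] true AND false = false
[1.2.2.1] NOT false = true
[1.2.2] NOT true = false
[1.2] false → false (antecedent false ⇒ implication holds) = true
[1.3.2] true AND false = false
[1.3] false → false (antecedent false ⇒ implication holds) = true
[1] false AND true AND true = false
[2.1.1.1.1] false AND true = false
[2.1.1.1.2] true AND true = true
[2.1.1.1] false AND true = false
[2.1.1.2.1] NOT false = true
[2.1.1.2.2] false AND false = false
[2.1.1.2] true → false = false
[2.1.1] false OR false = false
[2.1] NOT false = true
[2] NOT true = false
[root] exactly-one(false, false) = false
Overall: false → denied

Denied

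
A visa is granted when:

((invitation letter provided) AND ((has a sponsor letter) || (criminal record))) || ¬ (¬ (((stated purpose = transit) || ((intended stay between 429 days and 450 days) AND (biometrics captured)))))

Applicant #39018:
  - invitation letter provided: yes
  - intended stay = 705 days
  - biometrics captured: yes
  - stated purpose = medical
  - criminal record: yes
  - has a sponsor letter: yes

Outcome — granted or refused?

Atomic conditions:
  invitation letter provided: yes → true
  has a sponsor letter: yes → true
  criminal record: yes → true
  stated purpose = transit: medical == transit is false
  intended stay between 429 days and 450 days: 705 in [429, 450] is false
  biometrics captured: yes → true
Combine:
[1.2] true OR true = true
[1] true AND true = true
[2.1.1.2] false AND true = false
[2.1.1] false OR false = false
[2.1] NOT false = true
[2] NOT true = false
[root] true OR false = true
Overall: true → granted

Granted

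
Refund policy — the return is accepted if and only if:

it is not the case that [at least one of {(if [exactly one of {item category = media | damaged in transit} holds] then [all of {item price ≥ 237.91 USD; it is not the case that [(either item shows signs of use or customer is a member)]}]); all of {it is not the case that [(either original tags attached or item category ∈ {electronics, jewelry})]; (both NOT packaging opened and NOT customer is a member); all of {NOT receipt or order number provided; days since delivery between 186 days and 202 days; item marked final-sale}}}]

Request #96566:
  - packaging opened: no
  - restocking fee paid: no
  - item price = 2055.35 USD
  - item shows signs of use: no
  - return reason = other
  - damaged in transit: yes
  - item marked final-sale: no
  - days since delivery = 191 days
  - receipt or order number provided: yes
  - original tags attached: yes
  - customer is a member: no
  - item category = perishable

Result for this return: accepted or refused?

Atomic conditions:
  item category = media: perishable == media is false
  damaged in transit: yes → true
  item price ≥ 237.91 USD: 2055.35 ≥ 237.91 is true
  item shows signs of use: no → false
  customer is a member: no → false
  original tags attached: yes → true
  item category ∈ {electronics, jewelry}: perishable is not in the set → false
  NOT packaging opened: no → true
  NOT customer is a member: no → true
  NOT receipt or order number provided: yes → false
  days since delivery between 186 days and 202 days: 191 in [186, 202] is true
  item marked final-sale: no → false
Combine:
[1.1.1] exactly-one(false, true) = true
[1.1.2.2.1] false OR false = false
[1.1.2.2] NOT false = true
[1.1.2] true AND true = true
[1.1] true → true = true
[1.2.1.1] true OR false = true
[1.2.1] NOT true = false
[1.2.2] true AND true = true
[1.2.3] false AND true AND false = false
[1.2] false AND true AND false = false
[1] true OR false = true
[root] NOT true = false
Overall: false → refused

Refused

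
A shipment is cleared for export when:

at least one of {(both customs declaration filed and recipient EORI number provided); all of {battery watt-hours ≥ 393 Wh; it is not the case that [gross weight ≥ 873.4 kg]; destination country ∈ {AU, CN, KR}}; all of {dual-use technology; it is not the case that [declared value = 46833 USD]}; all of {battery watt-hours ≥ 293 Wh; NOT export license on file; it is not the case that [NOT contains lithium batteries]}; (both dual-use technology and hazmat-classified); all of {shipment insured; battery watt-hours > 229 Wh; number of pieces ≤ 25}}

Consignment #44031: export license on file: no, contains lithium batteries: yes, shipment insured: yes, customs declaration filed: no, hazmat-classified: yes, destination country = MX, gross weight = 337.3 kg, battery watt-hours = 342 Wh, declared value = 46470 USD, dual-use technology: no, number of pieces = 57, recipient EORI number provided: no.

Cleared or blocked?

Atomic conditions:
  customs declaration filed: no → false
  recipient EORI number provided: no → false
  battery watt-hours ≥ 393 Wh: 342 ≥ 393 is false
  gross weight ≥ 873.4 kg: 337.3 ≥ 873.4 is false
  destination country ∈ {AU, CN, KR}: MX is not in the set → false
  dual-use technology: no → false
  declared value = 46833 USD: 46470 == 46833 is false
  battery watt-hours ≥ 293 Wh: 342 ≥ 293 is true
  NOT export license on file: no → true
  NOT contains lithium batteries: yes → false
  hazmat-classified: yes → true
  shipment insured: yes → true
  battery watt-hours > 229 Wh: 342 > 229 is true
  number of pieces ≤ 25: 57 ≤ 25 is false
Combine:
[1] false AND false = false
[2.2] NOT false = true
[2] false AND true AND false = false
[3.2] NOT false = true
[3] false AND true = false
[4.3] NOT false = true
[4] true AND true AND true = true
[5] false AND true = false
[6] true AND true AND false = false
[root] false OR false OR false OR true OR false OR false = true
Overall: true → cleared

Cleared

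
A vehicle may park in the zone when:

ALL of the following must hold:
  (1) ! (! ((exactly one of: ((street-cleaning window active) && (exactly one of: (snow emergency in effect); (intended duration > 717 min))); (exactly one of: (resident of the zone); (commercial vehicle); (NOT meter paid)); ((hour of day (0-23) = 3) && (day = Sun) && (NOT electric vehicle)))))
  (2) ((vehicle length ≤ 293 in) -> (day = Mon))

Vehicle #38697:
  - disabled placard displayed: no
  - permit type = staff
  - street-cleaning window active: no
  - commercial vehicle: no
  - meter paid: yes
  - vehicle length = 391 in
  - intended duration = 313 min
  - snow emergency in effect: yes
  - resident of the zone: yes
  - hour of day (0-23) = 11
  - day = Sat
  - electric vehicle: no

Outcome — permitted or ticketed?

Permitted

Atomic conditions:
  street-cleaning window active: no → false
  snow emergency in effect: yes → true
  intended duration > 717 min: 313 > 717 is false
  resident of the zone: yes → true
  commercial vehicle: no → false
  NOT meter paid: yes → false
  hour of day (0-23) = 3: 11 == 3 is false
  day = Sun: Sat == Sun is false
  NOT electric vehicle: no → true
  vehicle length ≤ 293 in: 391 ≤ 293 is false
  day = Mon: Sat == Mon is false
Combine:
[1.1.1.1.2] exactly-one(true, false) = true
[1.1.1.1] false AND true = false
[1.1.1.2] exactly-one(true, false, false) = true
[1.1.1.3] false AND false AND true = false
[1.1.1] exactly-one(false, true, false) = true
[1.1] NOT true = false
[1] NOT false = true
[2] false → false (antecedent false ⇒ implication holds) = true
[root] true AND true = true
Overall: true → permitted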